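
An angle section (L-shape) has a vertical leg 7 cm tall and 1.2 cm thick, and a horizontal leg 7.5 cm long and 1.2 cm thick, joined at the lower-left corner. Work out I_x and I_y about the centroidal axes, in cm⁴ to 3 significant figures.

Treat the section as a set of non-overlapping primitives; coordinates are from the bounding-box lower-left.
Vertical leg: 1.2 × 7, A = 8.4 cm², y = 3.5 cm, Ī = 34.3 cm⁴.
Horizontal leg (remainder): 6.3 × 1.2, A = 7.56 cm², y = 0.6 cm, Ī = 0.9072 cm⁴.
Centroid: ȳ = ΣA·y / ΣA = 2.1263 cm.
Transfer each piece to the centroidal x-axis using Ī + A·d² with d = y − 2.1263:
  vertical leg: d = 1.3737 cm → contributes +50.151 cm⁴
  horizontal leg (remainder): d = -1.5263 cm → contributes +18.519 cm⁴
Total I = 68.67 cm⁴.
For the y-axis: x̄ = 2.3763 cm.
Repeating about the centroidal y-axis gives I_y = 81.967 cm⁴.

I_x ≈ 68.7 cm⁴, I_y ≈ 82.0 cm⁴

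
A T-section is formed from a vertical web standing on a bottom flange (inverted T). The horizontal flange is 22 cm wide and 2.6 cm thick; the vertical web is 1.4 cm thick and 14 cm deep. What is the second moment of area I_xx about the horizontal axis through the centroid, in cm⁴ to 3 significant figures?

Decompose the section into non-overlapping parts with the origin at the bottom-left of its bounding rectangle.
Flange: 22 × 2.6, A = 57.2 cm², y = 1.3 cm, Ī = 32.223 cm⁴.
Web: 1.4 × 14, A = 19.6 cm², y = 9.6 cm, Ī = 320.13 cm⁴.
Centroid: ȳ = ΣA·y / ΣA = 3.4182 cm.
Transfer each piece to the horizontal axis through the centroid using Ī + A·d² with d = y − 3.4182:
  flange: d = -2.1182 cm → contributes +288.87 cm⁴
  web: d = 6.1818 cm → contributes +1069.1 cm⁴
Total I = 1 358 cm⁴.

I_xx ≈ 1360 cm⁴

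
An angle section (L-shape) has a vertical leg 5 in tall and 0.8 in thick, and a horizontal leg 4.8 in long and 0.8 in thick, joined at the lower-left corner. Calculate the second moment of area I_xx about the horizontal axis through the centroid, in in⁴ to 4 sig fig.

Split into non-overlapping primitives; take the origin at the lower-left of the bounding box.
Vertical leg: 0.8 × 5, A = 4 in², y = 2.5 in, Ī = 8.33333 in⁴.
Horizontal leg (remainder): 4 × 0.8, A = 3.2 in², y = 0.4 in, Ī = 0.170667 in⁴.
Centroid: ȳ = ΣA·y / ΣA = 1.56667 in.
Transfer each piece to the horizontal axis through the centroid using Ī + A·d² with d = y − 1.56667:
  vertical leg: d = 0.933333 in → contributes +11.8178 in⁴
  horizontal leg (remainder): d = -1.16667 in → contributes +4.52622 in⁴
Total I = 16.344 in⁴.

I_xx ≈ 16.34 in⁴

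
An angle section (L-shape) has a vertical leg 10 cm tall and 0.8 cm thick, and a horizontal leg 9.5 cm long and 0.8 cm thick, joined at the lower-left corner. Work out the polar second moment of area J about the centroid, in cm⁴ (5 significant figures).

J ≈ 274.10 cm⁴

Split into non-overlapping primitives; take the origin at the lower-left of the bounding box.
Vertical leg: 0.8 × 10, A = 8 cm², y = 5 cm, Ī = 66.66667 cm⁴.
Horizontal leg (remainder): 8.7 × 0.8, A = 6.96 cm², y = 0.4 cm, Ī = 0.3712 cm⁴.
Centroid: ȳ = ΣA·y / ΣA = 2.859893 cm.
Transfer each piece to the centroidal x-axis using Ī + A·d² with d = y − 2.859893:
  vertical leg: d = 2.140107 cm → contributes +103.3071 cm⁴
  horizontal leg (remainder): d = -2.459893 cm → contributes +42.48667 cm⁴
Total I = 145.7938 cm⁴.
For the y-axis: x̄ = 2.609893 cm.
Repeating about the centroidal y-axis gives I_y = 128.3028 cm⁴.
Polar second moment: J = I_x + I_y = 274.0966 cm⁴.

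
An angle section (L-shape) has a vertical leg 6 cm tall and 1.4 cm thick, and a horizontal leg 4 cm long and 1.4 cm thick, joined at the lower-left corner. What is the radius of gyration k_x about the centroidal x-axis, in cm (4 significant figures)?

Split into non-overlapping primitives; take the origin at the lower-left of the bounding box.
Vertical leg: 1.4 × 6, A = 8.4 cm², y = 3 cm, Ī = 25.2 cm⁴.
Horizontal leg (remainder): 2.6 × 1.4, A = 3.64 cm², y = 0.7 cm, Ī = 0.594533 cm⁴.
Centroid: ȳ = ΣA·y / ΣA = 2.30465 cm.
Transfer each piece to the centroidal x-axis using Ī + A·d² with d = y − 2.30465:
  vertical leg: d = 0.695349 cm → contributes +29.2615 cm⁴
  horizontal leg (remainder): d = -1.60465 cm → contributes +9.96719 cm⁴
Total I = 39.2287 cm⁴.
Radius of gyration: k = √(I/A) = √(39.2287 / 12.04) = 1.80505 cm.

k_x ≈ 1.805 cm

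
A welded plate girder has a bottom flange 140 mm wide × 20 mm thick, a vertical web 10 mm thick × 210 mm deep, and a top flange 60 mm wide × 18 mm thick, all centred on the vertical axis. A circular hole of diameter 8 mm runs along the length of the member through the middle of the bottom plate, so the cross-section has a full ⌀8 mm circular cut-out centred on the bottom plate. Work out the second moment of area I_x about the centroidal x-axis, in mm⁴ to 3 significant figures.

Treat the section as a set of non-overlapping primitives; coordinates are from the bounding-box lower-left.
Bottom plate: 140 × 20, A = 2 800 mm², y = 10 mm, Ī = 93 333 mm⁴.
Web plate: 10 × 210, A = 2 100 mm², y = 125 mm, Ī = 7 717 500 mm⁴.
Top plate: 60 × 18, A = 1 080 mm², y = 239 mm, Ī = 29 160 mm⁴.
Hole (subtracted): ⌀8, A = 50.265 mm², y = 10 mm, Ī = 201.06 mm⁴.
Centroid: ȳ = ΣA·y / ΣA = 92.435 mm.
Transfer each piece to the centroidal x-axis using Ī + A·d² with d = y − 92.435:
  bottom plate: d = -82.435 mm → contributes +19 120 997 mm⁴
  web plate: d = 32.565 mm → contributes +9 944 453 mm⁴
  top plate: d = 146.56 mm → contributes +23 228 838 mm⁴
  hole: d = -82.435 mm → contributes −341 785 mm⁴
Total I = 51 952 503 mm⁴.

I_x ≈ 5.20 × 10⁷ mm⁴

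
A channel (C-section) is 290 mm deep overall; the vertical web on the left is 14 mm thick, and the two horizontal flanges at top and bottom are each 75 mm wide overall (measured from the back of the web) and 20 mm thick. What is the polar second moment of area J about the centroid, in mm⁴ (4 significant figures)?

Decompose the section into non-overlapping parts with the origin at the bottom-left of its bounding rectangle.
Web: 14 × 290, A = 4 060 mm², y = 145 mm, Ī = 28 453 833 mm⁴.
Top flange (beyond web): 61 × 20, A = 1 220 mm², y = 280 mm, Ī = 40666.7 mm⁴.
Bottom flange (beyond web): 61 × 20, A = 1 220 mm², y = 10 mm, Ī = 40666.7 mm⁴.
By symmetry the centroid is at mid-height, ȳ = 145 mm.
Transfer each piece to the centroidal x-axis using Ī + A·d² with d = y − 145:
  web: d = 0 mm → contributes +28 453 833 mm⁴
  top flange (beyond web): d = 135 mm → contributes +22 275 167 mm⁴
  bottom flange (beyond web): d = -135 mm → contributes +22 275 167 mm⁴
Total I = 73 004 167 mm⁴.
For the y-axis: x̄ = 21.0769 mm.
Repeating about the centroidal y-axis gives I_y = 2 966 128 mm⁴.
Polar second moment: J = I_x + I_y = 75 970 295 mm⁴.

J ≈ 7.597 × 10⁷ mm⁴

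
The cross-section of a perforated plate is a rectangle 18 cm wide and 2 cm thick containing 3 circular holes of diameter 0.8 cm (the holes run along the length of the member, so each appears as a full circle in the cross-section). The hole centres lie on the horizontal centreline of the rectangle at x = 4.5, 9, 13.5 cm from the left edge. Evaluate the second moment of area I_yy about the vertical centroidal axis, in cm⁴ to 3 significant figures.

Split into non-overlapping primitives; take the origin at the lower-left of the bounding box.
Plate: 18 × 2, A = 36 cm², x = 9 cm, Ī = 972 cm⁴.
Hole 1 (subtracted): ⌀0.8, A = 0.50265 cm², x = 4.5 cm, Ī = 0.020106 cm⁴.
Hole 2 (subtracted): ⌀0.8, A = 0.50265 cm², x = 9 cm, Ī = 0.020106 cm⁴.
Hole 3 (subtracted): ⌀0.8, A = 0.50265 cm², x = 13.5 cm, Ī = 0.020106 cm⁴.
By symmetry the centroid is at mid-width, x̄ = 9 cm.
Transfer each piece to the vertical centroidal axis using Ī + A·d² with d = x − 9:
  plate: d = 0 cm → contributes +972 cm⁴
  hole 1: d = -4.5 cm → contributes −10.199 cm⁴
  hole 2: d = 0 cm → contributes −0.020106 cm⁴
  hole 3: d = 4.5 cm → contributes −10.199 cm⁴
Total I = 951.58 cm⁴.

I_yy ≈ 952 cm⁴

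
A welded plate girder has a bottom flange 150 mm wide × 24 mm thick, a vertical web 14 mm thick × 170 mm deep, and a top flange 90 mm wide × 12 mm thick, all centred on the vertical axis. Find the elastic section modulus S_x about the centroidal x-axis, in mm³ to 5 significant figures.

S_x ≈ 3.0040 × 10⁵ mm³

Split into non-overlapping primitives; take the origin at the lower-left of the bounding box.
Bottom plate: 150 × 24, A = 3 600 mm², y = 12 mm, Ī = 172 800 mm⁴.
Web plate: 14 × 170, A = 2 380 mm², y = 109 mm, Ī = 5 731 833 mm⁴.
Top plate: 90 × 12, A = 1 080 mm², y = 200 mm, Ī = 12 960 mm⁴.
Centroid: ȳ = ΣA·y / ΣA = 73.45892 mm.
Transfer each piece to the centroidal x-axis using Ī + A·d² with d = y − 73.45892:
  bottom plate: d = -61.45892 mm → contributes +13 770 717 mm⁴
  web plate: d = 35.54108 mm → contributes +8 738 173 mm⁴
  top plate: d = 126.5411 mm → contributes +17 306 616 mm⁴
Total I = 39 815 506 mm⁴.
Extreme fibre distance c = 132.5411 mm; S = I/c = 300401.3 mm³.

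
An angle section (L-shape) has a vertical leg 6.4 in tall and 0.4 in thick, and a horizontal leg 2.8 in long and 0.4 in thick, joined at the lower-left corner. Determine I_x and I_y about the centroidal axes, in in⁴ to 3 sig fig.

Break the section into simple shapes (no overlaps), measuring from the bottom-left corner of the bounding box.
Vertical leg: 0.4 × 6.4, A = 2.56 in², y = 3.2 in, Ī = 8.7381 in⁴.
Horizontal leg (remainder): 2.4 × 0.4, A = 0.96 in², y = 0.2 in, Ī = 0.0128 in⁴.
Centroid: ȳ = ΣA·y / ΣA = 2.3818 in.
Transfer each piece to the centroidal x-axis using Ī + A·d² with d = y − 2.3818:
  vertical leg: d = 0.81818 in → contributes +10.452 in⁴
  horizontal leg (remainder): d = -2.1818 in → contributes +4.5827 in⁴
Total I = 15.035 in⁴.
For the y-axis: x̄ = 0.58182 in.
Repeating about the centroidal y-axis gives I_y = 1.8634 in⁴.

I_x ≈ 15.0 in⁴, I_y ≈ 1.86 in⁴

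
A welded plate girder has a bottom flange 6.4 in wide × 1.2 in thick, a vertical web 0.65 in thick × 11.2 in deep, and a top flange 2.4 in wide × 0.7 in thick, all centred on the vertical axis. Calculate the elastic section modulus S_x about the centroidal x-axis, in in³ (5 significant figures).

Decompose the section into non-overlapping parts with the origin at the bottom-left of its bounding rectangle.
Bottom plate: 6.4 × 1.2, A = 7.68 in², y = 0.6 in, Ī = 0.9216 in⁴.
Web plate: 0.65 × 11.2, A = 7.28 in², y = 6.8 in, Ī = 76.10027 in⁴.
Top plate: 2.4 × 0.7, A = 1.68 in², y = 12.75 in, Ī = 0.0686 in⁴.
Centroid: ȳ = ΣA·y / ΣA = 4.539183 in.
Transfer each piece to the centroidal x-axis using Ī + A·d² with d = y − 4.539183:
  bottom plate: d = -3.939183 in → contributes +120.0934 in⁴
  web plate: d = 2.260817 in → contributes +113.3105 in⁴
  top plate: d = 8.210817 in → contributes +113.33 in⁴
Total I = 346.7339 in⁴.
Extreme fibre distance c = 8.560817 in; S = I/c = 40.50243 in³.

S_x ≈ 40.502 in³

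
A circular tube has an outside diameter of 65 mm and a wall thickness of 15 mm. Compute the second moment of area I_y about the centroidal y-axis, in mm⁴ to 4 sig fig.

Decompose the section into non-overlapping parts with the origin at the bottom-left of its bounding rectangle.
Outer circle: ⌀65, A = 3318.31 mm², x = 32.5 mm, Ī = 876 241 mm⁴.
Bore (subtracted): ⌀35, A = 962.113 mm², x = 32.5 mm, Ī = 73661.8 mm⁴.
By symmetry the centroid is at mid-width, x̄ = 32.5 mm.
All pieces are centred on the centroidal y-axis, so I = ΣĪ (holes subtracted) = 802 579 mm⁴.

I_y ≈ 8.026 × 10⁵ mm⁴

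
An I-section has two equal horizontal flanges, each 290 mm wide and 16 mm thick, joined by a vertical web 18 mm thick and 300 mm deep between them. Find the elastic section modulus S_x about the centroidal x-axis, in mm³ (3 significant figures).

Treat the section as a set of non-overlapping primitives; coordinates are from the bounding-box lower-left.
Bottom flange: 290 × 16, A = 4 640 mm², y = 8 mm, Ī = 98 987 mm⁴.
Web: 18 × 300, A = 5 400 mm², y = 166 mm, Ī = 40 500 000 mm⁴.
Top flange: 290 × 16, A = 4 640 mm², y = 324 mm, Ī = 98 987 mm⁴.
By symmetry the centroid is at mid-height, ȳ = 166 mm.
Transfer each piece to the centroidal x-axis using Ī + A·d² with d = y − 166:
  bottom flange: d = -158 mm → contributes +115 931 947 mm⁴
  web: d = 0 mm → contributes +40 500 000 mm⁴
  top flange: d = 158 mm → contributes +115 931 947 mm⁴
Total I = 272 363 893 mm⁴.
Extreme fibre distance c = 166 mm; S = I/c = 1 640 746 mm³.

S_x ≈ 1.64 × 10⁶ mm³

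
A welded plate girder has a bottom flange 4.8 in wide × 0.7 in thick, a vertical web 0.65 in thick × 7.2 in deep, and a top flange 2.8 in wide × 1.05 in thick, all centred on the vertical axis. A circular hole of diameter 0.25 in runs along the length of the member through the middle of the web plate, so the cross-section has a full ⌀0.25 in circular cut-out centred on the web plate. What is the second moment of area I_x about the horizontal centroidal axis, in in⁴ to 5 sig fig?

Split into non-overlapping primitives; take the origin at the lower-left of the bounding box.
Bottom plate: 4.8 × 0.7, A = 3.36 in², y = 0.35 in, Ī = 0.1372 in⁴.
Web plate: 0.65 × 7.2, A = 4.68 in², y = 4.3 in, Ī = 20.2176 in⁴.
Top plate: 2.8 × 1.05, A = 2.94 in², y = 8.425 in, Ī = 0.2701125 in⁴.
Hole (subtracted): ⌀0.25, A = 0.04908739 in², y = 4.3 in, Ī = 0.0001917476 in⁴.
Centroid: ȳ = ΣA·y / ΣA = 4.195297 in.
Transfer each piece to the horizontal centroidal axis using Ī + A·d² with d = y − 4.195297:
  bottom plate: d = -3.845297 in → contributes +49.8192 in⁴
  web plate: d = 0.1047031 in → contributes +20.26891 in⁴
  top plate: d = 4.229703 in → contributes +52.86785 in⁴
  hole: d = 0.1047031 in → contributes −0.0007298794 in⁴
Total I = 122.9552 in⁴.

I_x ≈ 122.96 in⁴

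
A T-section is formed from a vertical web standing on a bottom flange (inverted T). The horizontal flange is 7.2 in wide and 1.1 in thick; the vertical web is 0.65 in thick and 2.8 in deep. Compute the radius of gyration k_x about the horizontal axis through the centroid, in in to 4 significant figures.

Split into non-overlapping primitives; take the origin at the lower-left of the bounding box.
Flange: 7.2 × 1.1, A = 7.92 in², y = 0.55 in, Ī = 0.7986 in⁴.
Web: 0.65 × 2.8, A = 1.82 in², y = 2.5 in, Ī = 1.18907 in⁴.
Centroid: ȳ = ΣA·y / ΣA = 0.914374 in.
Transfer each piece to the horizontal axis through the centroid using Ī + A·d² with d = y − 0.914374:
  flange: d = -0.364374 in → contributes +1.85012 in⁴
  web: d = 1.58563 in → contributes +5.76493 in⁴
Total I = 7.61505 in⁴.
Radius of gyration: k = √(I/A) = √(7.61505 / 9.74) = 0.884213 in.

k_x ≈ 0.8842 in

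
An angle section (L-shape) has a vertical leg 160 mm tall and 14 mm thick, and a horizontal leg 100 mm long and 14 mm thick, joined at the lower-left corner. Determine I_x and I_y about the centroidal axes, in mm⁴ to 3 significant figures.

Break the section into simple shapes (no overlaps), measuring from the bottom-left corner of the bounding box.
Vertical leg: 14 × 160, A = 2 240 mm², y = 80 mm, Ī = 4 778 667 mm⁴.
Horizontal leg (remainder): 86 × 14, A = 1 204 mm², y = 7 mm, Ī = 19 665 mm⁴.
Centroid: ȳ = ΣA·y / ΣA = 54.48 mm.
Transfer each piece to the centroidal x-axis using Ī + A·d² with d = y − 54.48:
  vertical leg: d = 25.52 mm → contributes +6 237 550 mm⁴
  horizontal leg (remainder): d = -47.48 mm → contributes +2 733 866 mm⁴
Total I = 8 971 416 mm⁴.
For the y-axis: x̄ = 24.48 mm.
Repeating about the centroidal y-axis gives I_y = 2 736 376 mm⁴.

I_x ≈ 8.97 × 10⁶ mm⁴, I_y ≈ 2.74 × 10⁶ mm⁴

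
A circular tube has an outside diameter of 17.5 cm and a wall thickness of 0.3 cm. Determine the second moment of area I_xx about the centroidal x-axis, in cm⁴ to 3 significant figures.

I_xx ≈ 600 cm⁴

Break the section into simple shapes (no overlaps), measuring from the bottom-left corner of the bounding box.
Outer circle: ⌀17.5, A = 240.53 cm², y = 8.75 cm, Ī = 4603.9 cm⁴.
Bore (subtracted): ⌀16.9, A = 224.32 cm², y = 8.75 cm, Ī = 4004.2 cm⁴.
By symmetry the centroid is at mid-height, ȳ = 8.75 cm.
All pieces are centred on the centroidal x-axis, so I = ΣĪ (holes subtracted) = 599.65 cm⁴.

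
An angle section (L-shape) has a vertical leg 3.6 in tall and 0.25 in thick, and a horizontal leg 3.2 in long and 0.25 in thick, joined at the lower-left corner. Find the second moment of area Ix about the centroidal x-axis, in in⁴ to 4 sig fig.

Split into non-overlapping primitives; take the origin at the lower-left of the bounding box.
Vertical leg: 0.25 × 3.6, A = 0.9 in², y = 1.8 in, Ī = 0.972 in⁴.
Horizontal leg (remainder): 2.95 × 0.25, A = 0.7375 in², y = 0.125 in, Ī = 0.00384115 in⁴.
Centroid: ȳ = ΣA·y / ΣA = 1.04561 in.
Transfer each piece to the centroidal x-axis using Ī + A·d² with d = y − 1.04561:
  vertical leg: d = 0.754389 in → contributes +1.48419 in⁴
  horizontal leg (remainder): d = -0.920611 in → contributes +0.62889 in⁴
Total I = 2.11308 in⁴.

Ix ≈ 2.113 in⁴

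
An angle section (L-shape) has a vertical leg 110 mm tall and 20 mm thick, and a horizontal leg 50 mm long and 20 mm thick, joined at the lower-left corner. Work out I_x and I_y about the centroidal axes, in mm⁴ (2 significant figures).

Break the section into simple shapes (no overlaps), measuring from the bottom-left corner of the bounding box.
Vertical leg: 20 × 110, A = 2 200 mm², y = 55 mm, Ī = 2 218 333 mm⁴.
Horizontal leg (remainder): 30 × 20, A = 600 mm², y = 10 mm, Ī = 20 000 mm⁴.
Centroid: ȳ = ΣA·y / ΣA = 45.36 mm.
Transfer each piece to the centroidal x-axis using Ī + A·d² with d = y − 45.36:
  vertical leg: d = 9.643 mm → contributes +2 422 900 mm⁴
  horizontal leg (remainder): d = -35.36 mm → contributes +770 077 mm⁴
Total I = 3 192 976 mm⁴.
For the y-axis: x̄ = 15.36 mm.
Repeating about the centroidal y-axis gives I_y = 412 976 mm⁴.

I_x ≈ 3.2 × 10⁶ mm⁴, I_y ≈ 4.1 × 10⁵ mm⁴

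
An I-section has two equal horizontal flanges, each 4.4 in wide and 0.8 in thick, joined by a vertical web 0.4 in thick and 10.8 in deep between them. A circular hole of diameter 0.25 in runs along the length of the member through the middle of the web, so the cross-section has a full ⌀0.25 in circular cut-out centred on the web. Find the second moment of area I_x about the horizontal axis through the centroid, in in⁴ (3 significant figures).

I_x ≈ 279 in⁴

Treat the section as a set of non-overlapping primitives; coordinates are from the bounding-box lower-left.
Bottom flange: 4.4 × 0.8, A = 3.52 in², y = 0.4 in, Ī = 0.18773 in⁴.
Web: 0.4 × 10.8, A = 4.32 in², y = 6.2 in, Ī = 41.99 in⁴.
Top flange: 4.4 × 0.8, A = 3.52 in², y = 12 in, Ī = 0.18773 in⁴.
Hole (subtracted): ⌀0.25, A = 0.049087 in², y = 6.2 in, Ī = 0.00019175 in⁴.
By symmetry the centroid is at mid-height, ȳ = 6.2 in.
Transfer each piece to the horizontal axis through the centroid using Ī + A·d² with d = y − 6.2:
  bottom flange: d = -5.8 in → contributes +118.6 in⁴
  web: d = 0 in → contributes +41.99 in⁴
  top flange: d = 5.8 in → contributes +118.6 in⁴
  hole: d = 0 in → contributes −0.00019175 in⁴
Total I = 279.19 in⁴.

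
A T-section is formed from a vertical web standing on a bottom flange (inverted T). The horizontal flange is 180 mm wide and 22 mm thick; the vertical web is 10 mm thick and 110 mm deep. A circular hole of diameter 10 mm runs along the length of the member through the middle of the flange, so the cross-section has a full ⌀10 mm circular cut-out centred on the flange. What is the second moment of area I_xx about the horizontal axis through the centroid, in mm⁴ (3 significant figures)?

I_xx ≈ 5.00 × 10⁶ mm⁴

Treat the section as a set of non-overlapping primitives; coordinates are from the bounding-box lower-left.
Flange: 180 × 22, A = 3 960 mm², y = 11 mm, Ī = 159 720 mm⁴.
Web: 10 × 110, A = 1 100 mm², y = 77 mm, Ī = 1 109 167 mm⁴.
Hole (subtracted): ⌀10, A = 78.54 mm², y = 11 mm, Ī = 490.87 mm⁴.
Centroid: ȳ = ΣA·y / ΣA = 25.574 mm.
Transfer each piece to the horizontal axis through the centroid using Ī + A·d² with d = y − 25.574:
  flange: d = -14.574 mm → contributes +1 000 834 mm⁴
  web: d = 51.426 mm → contributes +4 018 259 mm⁴
  hole: d = -14.574 mm → contributes −17 173 mm⁴
Total I = 5 001 920 mm⁴.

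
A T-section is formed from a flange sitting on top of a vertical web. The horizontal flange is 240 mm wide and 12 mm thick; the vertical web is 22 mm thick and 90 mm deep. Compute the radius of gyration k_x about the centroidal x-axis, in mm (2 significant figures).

Split into non-overlapping primitives; take the origin at the lower-left of the bounding box.
Flange: 240 × 12, A = 2 880 mm², y = 96 mm, Ī = 34 560 mm⁴.
Web: 22 × 90, A = 1 980 mm², y = 45 mm, Ī = 1 336 500 mm⁴.
Centroid: ȳ = ΣA·y / ΣA = 75.22 mm.
Transfer each piece to the centroidal x-axis using Ī + A·d² with d = y − 75.22:
  flange: d = 20.78 mm → contributes +1 277 902 mm⁴
  web: d = -30.22 mm → contributes +3 144 998 mm⁴
Total I = 4 422 900 mm⁴.
Radius of gyration: k = √(I/A) = √(4 422 900 / 4 860) = 30.17 mm.

k_x ≈ 30 mm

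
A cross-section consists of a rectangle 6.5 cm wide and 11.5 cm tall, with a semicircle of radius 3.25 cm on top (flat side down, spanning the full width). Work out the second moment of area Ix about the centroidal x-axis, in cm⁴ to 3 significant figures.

Ix ≈ 1530 cm⁴

Treat the section as a set of non-overlapping primitives; coordinates are from the bounding-box lower-left.
Rectangular body: 6.5 × 11.5, A = 74.75 cm², y = 5.75 cm, Ī = 823.81 cm⁴.
Semicircular cap: semicircle r = 3.25, A = 16.592 cm², y = 12.879 cm, Ī = 12.245 cm⁴.
Centroid: ȳ = ΣA·y / ΣA = 7.045 cm.
Transfer each piece to the centroidal x-axis using Ī + A·d² with d = y − 7.045:
  rectangular body: d = -1.295 cm → contributes +949.16 cm⁴
  semicircular cap: d = 5.8343 cm → contributes +577.01 cm⁴
Total I = 1526.2 cm⁴.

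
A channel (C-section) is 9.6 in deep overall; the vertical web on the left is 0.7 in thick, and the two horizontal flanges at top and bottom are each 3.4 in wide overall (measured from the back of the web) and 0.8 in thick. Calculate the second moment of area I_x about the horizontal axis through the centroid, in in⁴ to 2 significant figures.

Split into non-overlapping primitives; take the origin at the lower-left of the bounding box.
Web: 0.7 × 9.6, A = 6.72 in², y = 4.8 in, Ī = 51.61 in⁴.
Top flange (beyond web): 2.7 × 0.8, A = 2.16 in², y = 9.2 in, Ī = 0.1152 in⁴.
Bottom flange (beyond web): 2.7 × 0.8, A = 2.16 in², y = 0.4 in, Ī = 0.1152 in⁴.
By symmetry the centroid is at mid-height, ȳ = 4.8 in.
Transfer each piece to the horizontal axis through the centroid using Ī + A·d² with d = y − 4.8:
  web: d = 0 in → contributes +51.61 in⁴
  top flange (beyond web): d = 4.4 in → contributes +41.93 in⁴
  bottom flange (beyond web): d = -4.4 in → contributes +41.93 in⁴
Total I = 135.5 in⁴.

I_x ≈ 140 in⁴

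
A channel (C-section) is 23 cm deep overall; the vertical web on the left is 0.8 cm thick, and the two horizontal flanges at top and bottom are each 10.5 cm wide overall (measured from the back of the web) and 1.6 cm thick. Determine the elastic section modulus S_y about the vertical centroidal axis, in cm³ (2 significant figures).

Split into non-overlapping primitives; take the origin at the lower-left of the bounding box.
Web: 0.8 × 23, A = 18.4 cm², x = 0.4 cm, Ī = 0.9813 cm⁴.
Top flange (beyond web): 9.7 × 1.6, A = 15.52 cm², x = 5.65 cm, Ī = 121.7 cm⁴.
Bottom flange (beyond web): 9.7 × 1.6, A = 15.52 cm², x = 5.65 cm, Ī = 121.7 cm⁴.
Centroid: x̄ = ΣA·x / ΣA = 3.696 cm.
Transfer each piece to the vertical centroidal axis using Ī + A·d² with d = x − 3.696:
  web: d = -3.296 cm → contributes +200.9 cm⁴
  top flange (beyond web): d = 1.954 cm → contributes +180.9 cm⁴
  bottom flange (beyond web): d = 1.954 cm → contributes +180.9 cm⁴
Total I = 562.8 cm⁴.
Extreme fibre distance c = 6.804 cm; S = I/c = 82.71 cm³.

S_y ≈ 83 cm³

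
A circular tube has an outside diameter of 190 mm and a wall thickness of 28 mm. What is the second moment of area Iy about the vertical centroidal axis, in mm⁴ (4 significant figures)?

Iy ≈ 4.814 × 10⁷ mm⁴

Split into non-overlapping primitives; take the origin at the lower-left of the bounding box.
Outer circle: ⌀190, A = 28352.9 mm², x = 95 mm, Ī = 63 971 171 mm⁴.
Bore (subtracted): ⌀134, A = 14102.6 mm², x = 95 mm, Ī = 15 826 653 mm⁴.
By symmetry the centroid is at mid-width, x̄ = 95 mm.
All pieces are centred on the vertical centroidal axis, so I = ΣĪ (holes subtracted) = 48 144 518 mm⁴.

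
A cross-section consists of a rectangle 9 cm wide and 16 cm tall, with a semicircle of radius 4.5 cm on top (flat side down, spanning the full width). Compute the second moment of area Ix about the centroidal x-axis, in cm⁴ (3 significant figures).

Decompose the section into non-overlapping parts with the origin at the bottom-left of its bounding rectangle.
Rectangular body: 9 × 16, A = 144 cm², y = 8 cm, Ī = 3 072 cm⁴.
Semicircular cap: semicircle r = 4.5, A = 31.809 cm², y = 17.91 cm, Ī = 45.007 cm⁴.
Centroid: ȳ = ΣA·y / ΣA = 9.793 cm.
Transfer each piece to the centroidal x-axis using Ī + A·d² with d = y − 9.793:
  rectangular body: d = -1.793 cm → contributes +3534.9 cm⁴
  semicircular cap: d = 8.1169 cm → contributes +2140.7 cm⁴
Total I = 5675.6 cm⁴.

Ix ≈ 5680 cm⁴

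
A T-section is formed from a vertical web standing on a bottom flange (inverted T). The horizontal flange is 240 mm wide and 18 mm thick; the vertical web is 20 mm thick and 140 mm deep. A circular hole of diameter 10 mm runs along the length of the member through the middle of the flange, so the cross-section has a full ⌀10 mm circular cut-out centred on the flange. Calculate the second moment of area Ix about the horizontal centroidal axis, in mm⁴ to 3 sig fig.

Ix ≈ 1.52 × 10⁷ mm⁴

Break the section into simple shapes (no overlaps), measuring from the bottom-left corner of the bounding box.
Flange: 240 × 18, A = 4 320 mm², y = 9 mm, Ī = 116 640 mm⁴.
Web: 20 × 140, A = 2 800 mm², y = 88 mm, Ī = 4 573 333 mm⁴.
Hole (subtracted): ⌀10, A = 78.54 mm², y = 9 mm, Ī = 490.87 mm⁴.
Centroid: ȳ = ΣA·y / ΣA = 40.414 mm.
Transfer each piece to the horizontal centroidal axis using Ī + A·d² with d = y − 40.414:
  flange: d = -31.414 mm → contributes +4 379 770 mm⁴
  web: d = 47.586 mm → contributes +10 913 746 mm⁴
  hole: d = -31.414 mm → contributes −77 997 mm⁴
Total I = 15 215 519 mm⁴.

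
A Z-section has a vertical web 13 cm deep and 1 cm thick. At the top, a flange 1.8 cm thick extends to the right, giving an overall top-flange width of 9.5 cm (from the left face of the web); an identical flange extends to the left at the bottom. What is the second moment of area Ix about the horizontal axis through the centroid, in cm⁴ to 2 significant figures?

Decompose the section into non-overlapping parts with the origin at the bottom-left of its bounding rectangle.
Web: 1 × 13, A = 13 cm², y = 6.5 cm, Ī = 183.1 cm⁴.
Top flange (beyond web): 8.5 × 1.8, A = 15.3 cm², y = 12.1 cm, Ī = 4.131 cm⁴.
Bottom flange (beyond web): 8.5 × 1.8, A = 15.3 cm², y = 0.9 cm, Ī = 4.131 cm⁴.
Centroid: ȳ = ΣA·y / ΣA = 6.5 cm.
Transfer each piece to the horizontal axis through the centroid using Ī + A·d² with d = y − 6.5:
  web: d = 0 cm → contributes +183.1 cm⁴
  top flange (beyond web): d = 5.6 cm → contributes +483.9 cm⁴
  bottom flange (beyond web): d = -5.6 cm → contributes +483.9 cm⁴
Total I = 1 151 cm⁴.

Ix ≈ 1200 cm⁴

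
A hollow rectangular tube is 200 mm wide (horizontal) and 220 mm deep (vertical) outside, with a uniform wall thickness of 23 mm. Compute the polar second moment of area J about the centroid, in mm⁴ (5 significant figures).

Break the section into simple shapes (no overlaps), measuring from the bottom-left corner of the bounding box.
Outer rectangle: 200 × 220, A = 44 000 mm², y = 110 mm, Ī = 177 466 667 mm⁴.
Inner void (subtracted): 154 × 174, A = 26 796 mm², y = 110 mm, Ī = 67 606 308 mm⁴.
By symmetry the centroid is at mid-height, ȳ = 110 mm.
All pieces are centred on the centroidal x-axis, so I = ΣĪ (holes subtracted) = 109 860 359 mm⁴.
Repeating about the centroidal y-axis gives I_y = 93 708 839 mm⁴.
Polar second moment: J = I_x + I_y = 203 569 197 mm⁴.

J ≈ 2.0357 × 10⁸ mm⁴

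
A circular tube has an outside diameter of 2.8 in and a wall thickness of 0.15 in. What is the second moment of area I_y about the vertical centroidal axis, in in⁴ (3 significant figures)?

I_y ≈ 1.10 in⁴

Treat the section as a set of non-overlapping primitives; coordinates are from the bounding-box lower-left.
Outer circle: ⌀2.8, A = 6.1575 in², x = 1.4 in, Ī = 3.0172 in⁴.
Bore (subtracted): ⌀2.5, A = 4.9087 in², x = 1.4 in, Ī = 1.9175 in⁴.
By symmetry the centroid is at mid-width, x̄ = 1.4 in.
All pieces are centred on the vertical centroidal axis, so I = ΣĪ (holes subtracted) = 1.0997 in⁴.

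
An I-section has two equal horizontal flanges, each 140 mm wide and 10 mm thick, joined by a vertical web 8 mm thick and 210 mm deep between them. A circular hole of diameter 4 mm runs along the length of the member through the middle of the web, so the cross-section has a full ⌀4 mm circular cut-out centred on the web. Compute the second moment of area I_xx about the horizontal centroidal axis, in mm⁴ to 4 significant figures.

I_xx ≈ 4.008 × 10⁷ mm⁴

Treat the section as a set of non-overlapping primitives; coordinates are from the bounding-box lower-left.
Bottom flange: 140 × 10, A = 1 400 mm², y = 5 mm, Ī = 11666.7 mm⁴.
Web: 8 × 210, A = 1 680 mm², y = 115 mm, Ī = 6 174 000 mm⁴.
Top flange: 140 × 10, A = 1 400 mm², y = 225 mm, Ī = 11666.7 mm⁴.
Hole (subtracted): ⌀4, A = 12.5664 mm², y = 115 mm, Ī = 12.5664 mm⁴.
By symmetry the centroid is at mid-height, ȳ = 115 mm.
Transfer each piece to the horizontal centroidal axis using Ī + A·d² with d = y − 115:
  bottom flange: d = -110 mm → contributes +16 951 667 mm⁴
  web: d = 0 mm → contributes +6 174 000 mm⁴
  top flange: d = 110 mm → contributes +16 951 667 mm⁴
  hole: d = 0 mm → contributes −12.5664 mm⁴
Total I = 40 077 321 mm⁴.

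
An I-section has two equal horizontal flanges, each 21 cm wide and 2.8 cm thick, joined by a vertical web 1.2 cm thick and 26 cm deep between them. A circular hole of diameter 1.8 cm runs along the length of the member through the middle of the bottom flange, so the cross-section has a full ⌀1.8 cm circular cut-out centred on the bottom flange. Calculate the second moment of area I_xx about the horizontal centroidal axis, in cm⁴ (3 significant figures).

Treat the section as a set of non-overlapping primitives; coordinates are from the bounding-box lower-left.
Bottom flange: 21 × 2.8, A = 58.8 cm², y = 1.4 cm, Ī = 38.416 cm⁴.
Web: 1.2 × 26, A = 31.2 cm², y = 15.8 cm, Ī = 1757.6 cm⁴.
Top flange: 21 × 2.8, A = 58.8 cm², y = 30.2 cm, Ī = 38.416 cm⁴.
Hole (subtracted): ⌀1.8, A = 2.5447 cm², y = 1.4 cm, Ī = 0.5153 cm⁴.
Centroid: ȳ = ΣA·y / ΣA = 16.051 cm.
Transfer each piece to the horizontal centroidal axis using Ī + A·d² with d = y − 16.051:
  bottom flange: d = -14.651 cm → contributes +12 659 cm⁴
  web: d = -0.25055 cm → contributes +1759.6 cm⁴
  top flange: d = 14.149 cm → contributes +11 811 cm⁴
  hole: d = -14.651 cm → contributes −546.7 cm⁴
Total I = 25 683 cm⁴.

I_xx ≈ 2.57 × 10⁴ cm⁴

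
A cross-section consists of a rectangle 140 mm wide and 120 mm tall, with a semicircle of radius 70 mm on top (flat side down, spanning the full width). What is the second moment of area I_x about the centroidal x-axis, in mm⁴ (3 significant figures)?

Split into non-overlapping primitives; take the origin at the lower-left of the bounding box.
Rectangular body: 140 × 120, A = 16 800 mm², y = 60 mm, Ī = 20 160 000 mm⁴.
Semicircular cap: semicircle r = 70, A = 7696.9 mm², y = 149.71 mm, Ī = 2 635 265 mm⁴.
Centroid: ȳ = ΣA·y / ΣA = 88.186 mm.
Transfer each piece to the centroidal x-axis using Ī + A·d² with d = y − 88.186:
  rectangular body: d = -28.186 mm → contributes +33 507 199 mm⁴
  semicircular cap: d = 61.522 mm → contributes +31 768 148 mm⁴
Total I = 65 275 348 mm⁴.

I_x ≈ 6.53 × 10⁷ mm⁴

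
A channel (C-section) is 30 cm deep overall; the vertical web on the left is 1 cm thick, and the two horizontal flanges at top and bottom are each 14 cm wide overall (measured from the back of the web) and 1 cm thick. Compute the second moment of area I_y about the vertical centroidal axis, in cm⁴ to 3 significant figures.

I_y ≈ 1050 cm⁴

Split into non-overlapping primitives; take the origin at the lower-left of the bounding box.
Web: 1 × 30, A = 30 cm², x = 0.5 cm, Ī = 2.5 cm⁴.
Top flange (beyond web): 13 × 1, A = 13 cm², x = 7.5 cm, Ī = 183.08 cm⁴.
Bottom flange (beyond web): 13 × 1, A = 13 cm², x = 7.5 cm, Ī = 183.08 cm⁴.
Centroid: x̄ = ΣA·x / ΣA = 3.75 cm.
Transfer each piece to the vertical centroidal axis using Ī + A·d² with d = x − 3.75:
  web: d = -3.25 cm → contributes +319.38 cm⁴
  top flange (beyond web): d = 3.75 cm → contributes +365.9 cm⁴
  bottom flange (beyond web): d = 3.75 cm → contributes +365.9 cm⁴
Total I = 1051.2 cm⁴.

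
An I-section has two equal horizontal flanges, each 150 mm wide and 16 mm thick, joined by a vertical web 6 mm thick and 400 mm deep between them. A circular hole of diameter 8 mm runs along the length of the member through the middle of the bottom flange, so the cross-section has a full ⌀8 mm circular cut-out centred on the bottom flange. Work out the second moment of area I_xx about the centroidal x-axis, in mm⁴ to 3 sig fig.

I_xx ≈ 2.38 × 10⁸ mm⁴

Decompose the section into non-overlapping parts with the origin at the bottom-left of its bounding rectangle.
Bottom flange: 150 × 16, A = 2 400 mm², y = 8 mm, Ī = 51 200 mm⁴.
Web: 6 × 400, A = 2 400 mm², y = 216 mm, Ī = 32 000 000 mm⁴.
Top flange: 150 × 16, A = 2 400 mm², y = 424 mm, Ī = 51 200 mm⁴.
Hole (subtracted): ⌀8, A = 50.265 mm², y = 8 mm, Ī = 201.06 mm⁴.
Centroid: ȳ = ΣA·y / ΣA = 217.46 mm.
Transfer each piece to the centroidal x-axis using Ī + A·d² with d = y − 217.46:
  bottom flange: d = -209.46 mm → contributes +105 349 915 mm⁴
  web: d = -1.4623 mm → contributes +32 005 132 mm⁴
  top flange: d = 206.54 mm → contributes +102 429 949 mm⁴
  hole: d = -209.46 mm → contributes −2 205 572 mm⁴
Total I = 237 579 424 mm⁴.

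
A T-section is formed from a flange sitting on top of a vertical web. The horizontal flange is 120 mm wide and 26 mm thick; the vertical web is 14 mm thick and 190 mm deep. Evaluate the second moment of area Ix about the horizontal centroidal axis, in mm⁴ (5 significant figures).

Break the section into simple shapes (no overlaps), measuring from the bottom-left corner of the bounding box.
Flange: 120 × 26, A = 3 120 mm², y = 203 mm, Ī = 175 760 mm⁴.
Web: 14 × 190, A = 2 660 mm², y = 95 mm, Ī = 8 002 167 mm⁴.
Centroid: ȳ = ΣA·y / ΣA = 153.2976 mm.
Transfer each piece to the horizontal centroidal axis using Ī + A·d² with d = y − 153.2976:
  flange: d = 49.70242 mm → contributes +7 883 192 mm⁴
  web: d = -58.29758 mm → contributes +17 042 463 mm⁴
Total I = 24 925 655 mm⁴.

Ix ≈ 2.4926 × 10⁷ mm⁴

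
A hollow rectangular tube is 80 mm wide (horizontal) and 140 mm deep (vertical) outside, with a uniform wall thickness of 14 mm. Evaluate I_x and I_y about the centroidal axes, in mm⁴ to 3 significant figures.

I_x ≈ 1.22 × 10⁷ mm⁴, I_y ≈ 4.66 × 10⁶ mm⁴

Decompose the section into non-overlapping parts with the origin at the bottom-left of its bounding rectangle.
Outer rectangle: 80 × 140, A = 11 200 mm², y = 70 mm, Ī = 18 293 333 mm⁴.
Inner void (subtracted): 52 × 112, A = 5 824 mm², y = 70 mm, Ī = 6 088 021 mm⁴.
By symmetry the centroid is at mid-height, ȳ = 70 mm.
All pieces are centred on the centroidal x-axis, so I = ΣĪ (holes subtracted) = 12 205 312 mm⁴.
Repeating about the centroidal y-axis gives I_y = 4 660 992 mm⁴.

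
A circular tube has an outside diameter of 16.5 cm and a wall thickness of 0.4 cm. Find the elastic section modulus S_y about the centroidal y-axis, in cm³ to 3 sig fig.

S_y ≈ 79.5 cm³

Decompose the section into non-overlapping parts with the origin at the bottom-left of its bounding rectangle.
Outer circle: ⌀16.5, A = 213.82 cm², x = 8.25 cm, Ī = 3638.4 cm⁴.
Bore (subtracted): ⌀15.7, A = 193.59 cm², x = 8.25 cm, Ī = 2982.4 cm⁴.
By symmetry the centroid is at mid-width, x̄ = 8.25 cm.
All pieces are centred on the centroidal y-axis, so I = ΣĪ (holes subtracted) = 655.94 cm⁴.
Extreme fibre distance c = 8.25 cm; S = I/c = 79.508 cm³.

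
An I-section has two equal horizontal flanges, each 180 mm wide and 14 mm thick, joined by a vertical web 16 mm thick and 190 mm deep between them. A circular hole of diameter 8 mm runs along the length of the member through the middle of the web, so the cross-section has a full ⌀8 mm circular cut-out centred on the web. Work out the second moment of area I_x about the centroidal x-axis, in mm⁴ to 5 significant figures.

Split into non-overlapping primitives; take the origin at the lower-left of the bounding box.
Bottom flange: 180 × 14, A = 2 520 mm², y = 7 mm, Ī = 41 160 mm⁴.
Web: 16 × 190, A = 3 040 mm², y = 109 mm, Ī = 9 145 333 mm⁴.
Top flange: 180 × 14, A = 2 520 mm², y = 211 mm, Ī = 41 160 mm⁴.
Hole (subtracted): ⌀8, A = 50.26548 mm², y = 109 mm, Ī = 201.0619 mm⁴.
By symmetry the centroid is at mid-height, ȳ = 109 mm.
Transfer each piece to the centroidal x-axis using Ī + A·d² with d = y − 109:
  bottom flange: d = -102 mm → contributes +26 259 240 mm⁴
  web: d = 0 mm → contributes +9 145 333 mm⁴
  top flange: d = 102 mm → contributes +26 259 240 mm⁴
  hole: d = 0 mm → contributes −201.0619 mm⁴
Total I = 61 663 612 mm⁴.

I_x ≈ 6.1664 × 10⁷ mm⁴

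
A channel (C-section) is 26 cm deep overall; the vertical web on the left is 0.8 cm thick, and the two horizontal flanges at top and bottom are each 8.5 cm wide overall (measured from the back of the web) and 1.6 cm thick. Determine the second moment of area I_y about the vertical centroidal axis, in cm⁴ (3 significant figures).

I_y ≈ 327 cm⁴

Split into non-overlapping primitives; take the origin at the lower-left of the bounding box.
Web: 0.8 × 26, A = 20.8 cm², x = 0.4 cm, Ī = 1.1093 cm⁴.
Top flange (beyond web): 7.7 × 1.6, A = 12.32 cm², x = 4.65 cm, Ī = 60.871 cm⁴.
Bottom flange (beyond web): 7.7 × 1.6, A = 12.32 cm², x = 4.65 cm, Ī = 60.871 cm⁴.
Centroid: x̄ = ΣA·x / ΣA = 2.7046 cm.
Transfer each piece to the vertical centroidal axis using Ī + A·d² with d = x − 2.7046:
  web: d = -2.3046 cm → contributes +111.58 cm⁴
  top flange (beyond web): d = 1.9454 cm → contributes +107.5 cm⁴
  bottom flange (beyond web): d = 1.9454 cm → contributes +107.5 cm⁴
Total I = 326.58 cm⁴.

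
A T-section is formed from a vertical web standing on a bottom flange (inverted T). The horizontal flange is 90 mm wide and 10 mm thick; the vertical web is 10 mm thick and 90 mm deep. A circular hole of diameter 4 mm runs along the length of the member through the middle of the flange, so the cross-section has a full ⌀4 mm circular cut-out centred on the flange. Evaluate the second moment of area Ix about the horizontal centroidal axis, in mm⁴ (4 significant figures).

Decompose the section into non-overlapping parts with the origin at the bottom-left of its bounding rectangle.
Flange: 90 × 10, A = 900 mm², y = 5 mm, Ī = 7 500 mm⁴.
Web: 10 × 90, A = 900 mm², y = 55 mm, Ī = 607 500 mm⁴.
Hole (subtracted): ⌀4, A = 12.5664 mm², y = 5 mm, Ī = 12.5664 mm⁴.
Centroid: ȳ = ΣA·y / ΣA = 30.1758 mm.
Transfer each piece to the horizontal centroidal axis using Ī + A·d² with d = y − 30.1758:
  flange: d = -25.1758 mm → contributes +577 937 mm⁴
  web: d = 24.8242 mm → contributes +1 162 119 mm⁴
  hole: d = -25.1758 mm → contributes −7977.37 mm⁴
Total I = 1 732 078 mm⁴.

Ix ≈ 1.732 × 10⁶ mm⁴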